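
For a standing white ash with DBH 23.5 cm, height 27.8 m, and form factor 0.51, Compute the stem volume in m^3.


Formula: V = pi * (DBH/200)^2 * H * ff
Radius = DBH/200 = 23.5/200 = 0.1175 m
Radius^2 = 0.1175^2 = 0.01380625 m^2
V = pi * 0.01380625 * 27.8 * 0.51
V = 0.615 m^3

0.615


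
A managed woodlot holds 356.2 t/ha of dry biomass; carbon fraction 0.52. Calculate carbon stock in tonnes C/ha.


Formula: Carbon Stock = Biomass * Carbon Fraction
C = 356.2 t/ha * 0.52
C = 185.2 t C/ha

185.2


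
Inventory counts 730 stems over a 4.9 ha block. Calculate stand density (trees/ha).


Formula: Stand Density = N_trees / Area_ha
Density = 730 trees / 4.9 ha
Density = 149 trees/ha

149


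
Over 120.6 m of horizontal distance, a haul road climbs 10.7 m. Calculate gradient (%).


Formula: Gradient = rise / run * 100
Gradient = 10.7 / 120.6 * 100 = 8.9%

8.9


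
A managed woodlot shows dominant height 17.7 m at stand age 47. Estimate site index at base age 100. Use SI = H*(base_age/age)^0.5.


Formula: SI = H_dom * (base_age / age)^0.5
Age ratio = 100 / 47 = 2.12766
sqrt(age_ratio) = 1.45865
SI = 17.7 * 1.45865 = 25.8 m

25.8


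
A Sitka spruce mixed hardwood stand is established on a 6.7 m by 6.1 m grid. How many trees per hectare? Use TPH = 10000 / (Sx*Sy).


Formula: TPH = 10000 m^2/ha / (spacing_x * spacing_y)
Area per tree = 6.7 m * 6.1 m = 40.87 m^2
TPH = 10000 / 40.87 = 245 trees/ha

245


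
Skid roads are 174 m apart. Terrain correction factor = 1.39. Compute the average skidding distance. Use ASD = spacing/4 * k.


Formula: ASD = (spacing / 4) * correction
Uncorrected distance = spacing / 4 = 174 / 4 = 43.5 m
ASD = 43.5 * 1.39 = 60 m

60


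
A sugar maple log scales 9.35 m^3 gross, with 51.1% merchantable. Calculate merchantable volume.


Formula: MV = V_total * (merchantable_pct / 100)
Merchantable fraction = 51.1% / 100 = 0.511
MV = 9.35 m^3 * 0.511 = 4.778 m^3

4.778


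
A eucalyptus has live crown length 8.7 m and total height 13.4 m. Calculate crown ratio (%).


Formula: Crown Ratio = (Crown Length / Total Height) * 100
CR = (8.7 m / 13.4 m) * 100
CR = 0.6493 * 100 = 64.9%

64.9


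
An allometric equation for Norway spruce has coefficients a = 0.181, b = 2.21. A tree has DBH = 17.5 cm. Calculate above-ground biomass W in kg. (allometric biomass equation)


Formula: W = a * DBH^b  (allometric power law)
DBH^b = 17.5^2.21 = 558.6169
W = 0.181 * 558.6169 = 101.1 kg

101.1


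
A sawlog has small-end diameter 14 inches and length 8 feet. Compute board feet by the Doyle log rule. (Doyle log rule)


Doyle: BF = (D - 4)^2 * L / 16
Adjusted diameter = 14 - 4 = 10 in
(D-4)^2 = 10^2 = 100
BF = 100 * 8 / 16 = 50 BF

50


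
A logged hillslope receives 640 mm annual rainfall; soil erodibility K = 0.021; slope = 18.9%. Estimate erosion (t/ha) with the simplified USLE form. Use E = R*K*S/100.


Formula: E = R * K * S / 100  (simplified USLE)
R * K = 640 * 0.021 = 13.44
E = 13.44 * 18.9 / 100 = 2.54 t/ha

2.54


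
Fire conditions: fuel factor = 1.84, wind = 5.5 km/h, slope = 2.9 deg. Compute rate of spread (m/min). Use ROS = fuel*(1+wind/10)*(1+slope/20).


Formula: ROS = fuel * (1 + wind/10) * (1 + slope/20)
Wind factor = 1 + 5.5/10 = 1.55
Slope factor = 1 + 2.9/20 = 1.145
ROS = 1.84 * 1.55 * 1.145 = 3.27 m/min

3.27


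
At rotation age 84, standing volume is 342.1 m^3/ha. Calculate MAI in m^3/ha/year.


Formula: MAI = Total Volume / Stand Age
MAI = 342.1 m^3/ha / 84 years
MAI = 4.07 m^3/ha/year

4.07


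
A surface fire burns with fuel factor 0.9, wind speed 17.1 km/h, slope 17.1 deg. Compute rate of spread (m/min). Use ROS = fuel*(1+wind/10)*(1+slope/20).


Formula: ROS = fuel * (1 + wind/10) * (1 + slope/20)
Wind factor = 1 + 17.1/10 = 2.71
Slope factor = 1 + 17.1/20 = 1.855
ROS = 0.9 * 2.71 * 1.855 = 4.52 m/min

4.52


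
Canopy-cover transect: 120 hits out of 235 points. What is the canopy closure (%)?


Formula: Canopy closure = covered points / total points * 100
Closure = 120 / 235 * 100
Closure = 0.5106 * 100 = 51.1%

51.1


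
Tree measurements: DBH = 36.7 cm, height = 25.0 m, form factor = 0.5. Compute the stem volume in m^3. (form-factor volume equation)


Formula: V = pi * (DBH/200)^2 * H * ff
Radius = DBH/200 = 36.7/200 = 0.1835 m
Radius^2 = 0.1835^2 = 0.03367225 m^2
V = pi * 0.03367225 * 25.0 * 0.5
V = 1.322 m^3

1.322


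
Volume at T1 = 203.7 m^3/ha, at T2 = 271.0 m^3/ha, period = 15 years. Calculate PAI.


Formula: PAI = (V_T2 - V_T1) / (T2 - T1)
Volume increment = 271.0 - 203.7 = 67.3 m^3/ha
PAI = 67.3 / 15 = 4.49 m^3/ha/year

4.49


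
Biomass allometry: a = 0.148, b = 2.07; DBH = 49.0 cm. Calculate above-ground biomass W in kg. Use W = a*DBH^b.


Formula: W = a * DBH^b  (allometric power law)
DBH^b = 49.0^2.07 = 3152.8687
W = 0.148 * 3152.8687 = 466.6 kg

466.6


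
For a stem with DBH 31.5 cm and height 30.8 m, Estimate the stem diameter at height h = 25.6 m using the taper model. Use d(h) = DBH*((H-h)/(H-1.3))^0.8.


Taper: d(h) = DBH * ((H - h) / (H - 1.3))^0.8
Numerator = H - h = 30.8 - 25.6 = 5.2 m
Denominator = H - 1.3 = 30.8 - 1.3 = 29.5 m
Ratio = 5.2 / 29.5 = 0.17627
d = 31.5 * 0.17627^0.8 = 7.9 cm

7.9


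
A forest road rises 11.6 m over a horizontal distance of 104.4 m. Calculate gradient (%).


Formula: Gradient = rise / run * 100
Gradient = 11.6 / 104.4 * 100 = 11.1%

11.1


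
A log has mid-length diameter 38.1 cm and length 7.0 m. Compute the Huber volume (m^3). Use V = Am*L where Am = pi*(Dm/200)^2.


Huber: V = Am * L,  Am = pi*(Dm/200)^2
Am = pi*(38.1/200)^2 = 0.114009 m^2
V = 0.114009*7.0 = 0.7981 m^3

0.7981


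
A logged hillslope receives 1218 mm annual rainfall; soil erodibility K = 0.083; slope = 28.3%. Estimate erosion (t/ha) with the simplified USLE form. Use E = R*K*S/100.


Formula: E = R * K * S / 100  (simplified USLE)
R * K = 1218 * 0.083 = 101.094
E = 101.094 * 28.3 / 100 = 28.61 t/ha

28.61


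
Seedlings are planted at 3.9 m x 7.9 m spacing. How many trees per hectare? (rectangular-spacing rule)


Formula: TPH = 10000 m^2/ha / (spacing_x * spacing_y)
Area per tree = 3.9 m * 7.9 m = 30.81 m^2
TPH = 10000 / 30.81 = 325 trees/ha

325


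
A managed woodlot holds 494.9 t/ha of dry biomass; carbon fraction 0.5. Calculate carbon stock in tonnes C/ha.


Formula: Carbon Stock = Biomass * Carbon Fraction
C = 494.9 t/ha * 0.5
C = 247.5 t C/ha

247.5


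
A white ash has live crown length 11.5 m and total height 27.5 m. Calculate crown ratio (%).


Formula: Crown Ratio = (Crown Length / Total Height) * 100
CR = (11.5 m / 27.5 m) * 100
CR = 0.4182 * 100 = 41.8%

41.8


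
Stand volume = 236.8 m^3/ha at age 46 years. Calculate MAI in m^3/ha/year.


Formula: MAI = Total Volume / Stand Age
MAI = 236.8 m^3/ha / 46 years
MAI = 5.15 m^3/ha/year

5.15


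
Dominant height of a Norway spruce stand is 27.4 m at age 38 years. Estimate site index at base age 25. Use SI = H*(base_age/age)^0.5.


Formula: SI = H_dom * (base_age / age)^0.5
Age ratio = 25 / 38 = 0.65789
sqrt(age_ratio) = 0.81111
SI = 27.4 * 0.81111 = 22.2 m

22.2


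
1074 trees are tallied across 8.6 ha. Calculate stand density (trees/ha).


Formula: Stand Density = N_trees / Area_ha
Density = 1074 trees / 8.6 ha
Density = 125 trees/ha

125


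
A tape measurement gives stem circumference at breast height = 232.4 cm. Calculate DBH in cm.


Formula: DBH = C / pi
DBH = 232.4 / pi
pi = 3.14159...
DBH = 74.0 cm

74.0


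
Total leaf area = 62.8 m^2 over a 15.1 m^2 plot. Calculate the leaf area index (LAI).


Formula: LAI = total leaf area / ground area  (dimensionless)
LAI = 62.8 m^2 / 15.1 m^2
LAI = 4.16

4.16


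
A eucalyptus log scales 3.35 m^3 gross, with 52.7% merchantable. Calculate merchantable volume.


Formula: MV = V_total * (merchantable_pct / 100)
Merchantable fraction = 52.7% / 100 = 0.527
MV = 3.35 m^3 * 0.527 = 1.765 m^3

1.765


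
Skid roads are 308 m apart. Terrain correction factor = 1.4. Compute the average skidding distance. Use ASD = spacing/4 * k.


Formula: ASD = (spacing / 4) * correction
Uncorrected distance = spacing / 4 = 308 / 4 = 77 m
ASD = 77 * 1.4 = 108 m

108


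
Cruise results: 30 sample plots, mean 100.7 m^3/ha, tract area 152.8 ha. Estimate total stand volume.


Formula: Total Volume = Mean Volume per ha * Total Area
Total Volume = 100.7 m^3/ha * 152.8 ha
Total Volume = 15387 m^3

15387


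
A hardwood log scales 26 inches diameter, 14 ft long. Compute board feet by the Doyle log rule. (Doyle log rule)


Doyle: BF = (D - 4)^2 * L / 16
Adjusted diameter = 26 - 4 = 22 in
(D-4)^2 = 22^2 = 484
BF = 484 * 14 / 16 = 424 BF

424


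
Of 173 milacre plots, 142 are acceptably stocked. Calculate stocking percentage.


Formula: Stocking % = stocked plots / total plots * 100
Stocking = 142 / 173 * 100
Stocking = 0.8208 * 100 = 82.1%

82.1


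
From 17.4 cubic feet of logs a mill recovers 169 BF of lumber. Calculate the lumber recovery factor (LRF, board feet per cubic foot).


Formula: LRF = Lumber Output (BF) / Log Input (ft^3)
LRF = 169 BF / 17.4 ft^3
LRF = 9.71 BF/ft^3

9.71


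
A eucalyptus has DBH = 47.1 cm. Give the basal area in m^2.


Formula: BA = pi * (DBH/2)^2 / 10000  (cm^2 to m^2)
Radius = DBH/2 = 47.1/2 = 23.55 cm
BA = pi * 23.55^2 / 10000
   = 1742.3351 cm^2 / 10000
   = 0.1742 m^2

0.1742


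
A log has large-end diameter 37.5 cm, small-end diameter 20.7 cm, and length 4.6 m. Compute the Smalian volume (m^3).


Smalian: V = (A1 + A2)/2 * L,  A = pi*(D/200)^2
A1 = pi*(37.5/200)^2 = 0.110447 m^2
A2 = pi*(20.7/200)^2 = 0.033654 m^2
V = (0.110447+0.033654)/2*4.6 = 0.3314 m^3

0.3314


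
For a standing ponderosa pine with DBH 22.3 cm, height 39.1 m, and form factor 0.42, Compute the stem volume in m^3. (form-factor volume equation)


Formula: V = pi * (DBH/200)^2 * H * ff
Radius = DBH/200 = 22.3/200 = 0.1115 m
Radius^2 = 0.1115^2 = 0.01243225 m^2
V = pi * 0.01243225 * 39.1 * 0.42
V = 0.641 m^3

0.641


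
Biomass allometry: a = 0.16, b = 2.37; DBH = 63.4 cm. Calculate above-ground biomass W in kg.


Formula: W = a * DBH^b  (allometric power law)
DBH^b = 63.4^2.37 = 18661.7145
W = 0.16 * 18661.7145 = 2985.9 kg

2985.9


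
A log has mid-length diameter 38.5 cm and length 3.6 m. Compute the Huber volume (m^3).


Huber: V = Am * L,  Am = pi*(Dm/200)^2
Am = pi*(38.5/200)^2 = 0.116416 m^2
V = 0.116416*3.6 = 0.4191 m^3

0.4191


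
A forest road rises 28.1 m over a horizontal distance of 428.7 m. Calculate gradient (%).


Formula: Gradient = rise / run * 100
Gradient = 28.1 / 428.7 * 100 = 6.6%

6.6


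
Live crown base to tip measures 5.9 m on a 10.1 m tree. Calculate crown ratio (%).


Formula: Crown Ratio = (Crown Length / Total Height) * 100
CR = (5.9 m / 10.1 m) * 100
CR = 0.5842 * 100 = 58.4%

58.4


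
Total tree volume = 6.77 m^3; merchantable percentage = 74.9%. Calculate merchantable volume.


Formula: MV = V_total * (merchantable_pct / 100)
Merchantable fraction = 74.9% / 100 = 0.749
MV = 6.77 m^3 * 0.749 = 5.071 m^3

5.071


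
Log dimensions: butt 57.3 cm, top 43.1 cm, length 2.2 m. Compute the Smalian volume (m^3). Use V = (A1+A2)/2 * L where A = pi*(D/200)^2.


Smalian: V = (A1 + A2)/2 * L,  A = pi*(D/200)^2
A1 = pi*(57.3/200)^2 = 0.257869 m^2
A2 = pi*(43.1/200)^2 = 0.145896 m^2
V = (0.257869+0.145896)/2*2.2 = 0.4441 m^3

0.4441


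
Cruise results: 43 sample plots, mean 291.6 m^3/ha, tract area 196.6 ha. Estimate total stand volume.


Formula: Total Volume = Mean Volume per ha * Total Area
Total Volume = 291.6 m^3/ha * 196.6 ha
Total Volume = 57329 m^3

57329


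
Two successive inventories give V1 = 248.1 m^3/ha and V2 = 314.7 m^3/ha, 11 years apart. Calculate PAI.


Formula: PAI = (V_T2 - V_T1) / (T2 - T1)
Volume increment = 314.7 - 248.1 = 66.6 m^3/ha
PAI = 66.6 / 11 = 6.05 m^3/ha/year

6.05


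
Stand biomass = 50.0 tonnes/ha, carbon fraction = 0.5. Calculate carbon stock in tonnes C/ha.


Formula: Carbon Stock = Biomass * Carbon Fraction
C = 50.0 t/ha * 0.5
C = 25.0 t C/ha

25.0


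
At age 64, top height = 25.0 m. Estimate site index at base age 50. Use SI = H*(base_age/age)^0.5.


Formula: SI = H_dom * (base_age / age)^0.5
Age ratio = 50 / 64 = 0.78125
sqrt(age_ratio) = 0.88388
SI = 25.0 * 0.88388 = 22.1 m

22.1


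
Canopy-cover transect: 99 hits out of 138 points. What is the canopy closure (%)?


Formula: Canopy closure = covered points / total points * 100
Closure = 99 / 138 * 100
Closure = 0.7174 * 100 = 71.7%

71.7


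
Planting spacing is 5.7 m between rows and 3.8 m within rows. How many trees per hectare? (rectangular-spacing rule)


Formula: TPH = 10000 m^2/ha / (spacing_x * spacing_y)
Area per tree = 5.7 m * 3.8 m = 21.66 m^2
TPH = 10000 / 21.66 = 462 trees/ha

462


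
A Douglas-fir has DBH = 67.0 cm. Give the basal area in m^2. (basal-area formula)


Formula: BA = pi * (DBH/2)^2 / 10000  (cm^2 to m^2)
Radius = DBH/2 = 67.0/2 = 33.5 cm
BA = pi * 33.5^2 / 10000
   = 3525.6524 cm^2 / 10000
   = 0.3526 m^2

0.3526


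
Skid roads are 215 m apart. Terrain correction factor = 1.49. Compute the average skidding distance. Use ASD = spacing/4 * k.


Formula: ASD = (spacing / 4) * correction
Uncorrected distance = spacing / 4 = 215 / 4 = 53.75 m
ASD = 53.75 * 1.49 = 80 m

80


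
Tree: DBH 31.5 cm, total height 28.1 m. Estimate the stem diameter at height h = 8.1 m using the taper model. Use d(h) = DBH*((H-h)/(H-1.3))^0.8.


Taper: d(h) = DBH * ((H - h) / (H - 1.3))^0.8
Numerator = H - h = 28.1 - 8.1 = 20.0 m
Denominator = H - 1.3 = 28.1 - 1.3 = 26.8 m
Ratio = 20.0 / 26.8 = 0.74627
d = 31.5 * 0.74627^0.8 = 24.9 cm

24.9


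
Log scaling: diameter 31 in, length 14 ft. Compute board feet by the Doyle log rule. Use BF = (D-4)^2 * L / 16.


Doyle: BF = (D - 4)^2 * L / 16
Adjusted diameter = 31 - 4 = 27 in
(D-4)^2 = 27^2 = 729
BF = 729 * 14 / 16 = 638 BF

638


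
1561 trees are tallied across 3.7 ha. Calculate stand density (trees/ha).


Formula: Stand Density = N_trees / Area_ha
Density = 1561 trees / 3.7 ha
Density = 422 trees/ha

422


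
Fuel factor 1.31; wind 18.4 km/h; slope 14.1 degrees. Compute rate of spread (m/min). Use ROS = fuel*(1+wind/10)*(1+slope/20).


Formula: ROS = fuel * (1 + wind/10) * (1 + slope/20)
Wind factor = 1 + 18.4/10 = 2.84
Slope factor = 1 + 14.1/20 = 1.705
ROS = 1.31 * 2.84 * 1.705 = 6.34 m/min

6.34


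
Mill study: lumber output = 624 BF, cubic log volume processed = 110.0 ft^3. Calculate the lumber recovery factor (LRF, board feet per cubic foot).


Formula: LRF = Lumber Output (BF) / Log Input (ft^3)
LRF = 624 BF / 110.0 ft^3
LRF = 5.67 BF/ft^3

5.67


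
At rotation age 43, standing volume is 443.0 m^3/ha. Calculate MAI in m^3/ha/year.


Formula: MAI = Total Volume / Stand Age
MAI = 443.0 m^3/ha / 43 years
MAI = 10.3 m^3/ha/year

10.3


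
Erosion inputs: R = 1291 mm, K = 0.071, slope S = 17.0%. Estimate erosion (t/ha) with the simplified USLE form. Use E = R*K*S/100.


Formula: E = R * K * S / 100  (simplified USLE)
R * K = 1291 * 0.071 = 91.661
E = 91.661 * 17.0 / 100 = 15.58 t/ha

15.58


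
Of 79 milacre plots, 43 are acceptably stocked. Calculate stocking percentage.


Formula: Stocking % = stocked plots / total plots * 100
Stocking = 43 / 79 * 100
Stocking = 0.5443 * 100 = 54.4%

54.4


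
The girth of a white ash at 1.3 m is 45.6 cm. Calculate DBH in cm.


Formula: DBH = C / pi
DBH = 45.6 / pi
pi = 3.14159...
DBH = 14.5 cm

14.5


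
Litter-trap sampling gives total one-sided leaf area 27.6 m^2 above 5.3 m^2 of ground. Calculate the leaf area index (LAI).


Formula: LAI = total leaf area / ground area  (dimensionless)
LAI = 27.6 m^2 / 5.3 m^2
LAI = 5.21

5.21


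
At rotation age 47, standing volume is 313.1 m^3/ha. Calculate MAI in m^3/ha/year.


Formula: MAI = Total Volume / Stand Age
MAI = 313.1 m^3/ha / 47 years
MAI = 6.66 m^3/ha/year

6.66


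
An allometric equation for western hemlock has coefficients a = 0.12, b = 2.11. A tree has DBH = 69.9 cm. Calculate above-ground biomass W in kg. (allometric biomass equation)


Formula: W = a * DBH^b  (allometric power law)
DBH^b = 69.9^2.11 = 7795.5514
W = 0.12 * 7795.5514 = 935.5 kg

935.5


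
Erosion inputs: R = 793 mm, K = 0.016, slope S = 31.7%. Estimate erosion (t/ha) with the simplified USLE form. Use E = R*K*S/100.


Formula: E = R * K * S / 100  (simplified USLE)
R * K = 793 * 0.016 = 12.688
E = 12.688 * 31.7 / 100 = 4.02 t/ha

4.02


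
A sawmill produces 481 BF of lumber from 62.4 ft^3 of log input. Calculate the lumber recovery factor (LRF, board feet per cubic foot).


Formula: LRF = Lumber Output (BF) / Log Input (ft^3)
LRF = 481 BF / 62.4 ft^3
LRF = 7.71 BF/ft^3

7.71


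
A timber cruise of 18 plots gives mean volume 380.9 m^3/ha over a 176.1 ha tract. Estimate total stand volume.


Formula: Total Volume = Mean Volume per ha * Total Area
Total Volume = 380.9 m^3/ha * 176.1 ha
Total Volume = 67076 m^3

67076


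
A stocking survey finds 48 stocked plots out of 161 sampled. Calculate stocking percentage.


Formula: Stocking % = stocked plots / total plots * 100
Stocking = 48 / 161 * 100
Stocking = 0.2981 * 100 = 29.8%

29.8


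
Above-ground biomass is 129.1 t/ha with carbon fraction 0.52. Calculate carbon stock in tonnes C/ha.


Formula: Carbon Stock = Biomass * Carbon Fraction
C = 129.1 t/ha * 0.52
C = 67.1 t C/ha

67.1


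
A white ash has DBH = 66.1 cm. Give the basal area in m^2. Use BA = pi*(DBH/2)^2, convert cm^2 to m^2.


Formula: BA = pi * (DBH/2)^2 / 10000  (cm^2 to m^2)
Radius = DBH/2 = 66.1/2 = 33.05 cm
BA = pi * 33.05^2 / 10000
   = 3431.5695 cm^2 / 10000
   = 0.3432 m^2

0.3432


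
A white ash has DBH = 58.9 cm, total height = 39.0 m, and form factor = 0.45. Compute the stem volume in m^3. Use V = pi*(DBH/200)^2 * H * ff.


Formula: V = pi * (DBH/200)^2 * H * ff
Radius = DBH/200 = 58.9/200 = 0.2945 m
Radius^2 = 0.2945^2 = 0.08673025 m^2
V = pi * 0.08673025 * 39.0 * 0.45
V = 4.782 m^3

4.782


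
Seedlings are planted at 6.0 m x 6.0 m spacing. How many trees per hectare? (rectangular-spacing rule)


Formula: TPH = 10000 m^2/ha / (spacing_x * spacing_y)
Area per tree = 6.0 m * 6.0 m = 36.0 m^2
TPH = 10000 / 36.0 = 278 trees/ha

278


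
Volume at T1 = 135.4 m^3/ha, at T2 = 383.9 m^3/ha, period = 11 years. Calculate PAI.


Formula: PAI = (V_T2 - V_T1) / (T2 - T1)
Volume increment = 383.9 - 135.4 = 248.5 m^3/ha
PAI = 248.5 / 11 = 22.59 m^3/ha/year

22.59


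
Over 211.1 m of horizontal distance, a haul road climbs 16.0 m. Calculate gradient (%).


Formula: Gradient = rise / run * 100
Gradient = 16.0 / 211.1 * 100 = 7.6%

7.6


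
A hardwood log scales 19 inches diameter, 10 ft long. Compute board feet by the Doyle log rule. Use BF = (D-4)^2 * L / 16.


Doyle: BF = (D - 4)^2 * L / 16
Adjusted diameter = 19 - 4 = 15 in
(D-4)^2 = 15^2 = 225
BF = 225 * 10 / 16 = 141 BF

141


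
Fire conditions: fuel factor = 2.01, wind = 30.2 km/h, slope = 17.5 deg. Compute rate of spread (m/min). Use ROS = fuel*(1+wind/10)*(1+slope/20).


Formula: ROS = fuel * (1 + wind/10) * (1 + slope/20)
Wind factor = 1 + 30.2/10 = 4.02
Slope factor = 1 + 17.5/20 = 1.875
ROS = 2.01 * 4.02 * 1.875 = 15.15 m/min

15.15


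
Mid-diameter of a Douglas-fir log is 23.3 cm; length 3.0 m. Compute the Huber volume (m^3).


Huber: V = Am * L,  Am = pi*(Dm/200)^2
Am = pi*(23.3/200)^2 = 0.042638 m^2
V = 0.042638*3.0 = 0.1279 m^3

0.1279


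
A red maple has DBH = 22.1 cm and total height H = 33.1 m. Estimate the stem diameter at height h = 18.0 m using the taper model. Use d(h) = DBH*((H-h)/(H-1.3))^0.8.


Taper: d(h) = DBH * ((H - h) / (H - 1.3))^0.8
Numerator = H - h = 33.1 - 18.0 = 15.1 m
Denominator = H - 1.3 = 33.1 - 1.3 = 31.8 m
Ratio = 15.1 / 31.8 = 0.47484
d = 22.1 * 0.47484^0.8 = 12.2 cm

12.2


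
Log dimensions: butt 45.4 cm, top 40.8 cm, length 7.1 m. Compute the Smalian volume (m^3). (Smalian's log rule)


Smalian: V = (A1 + A2)/2 * L,  A = pi*(D/200)^2
A1 = pi*(45.4/200)^2 = 0.161883 m^2
A2 = pi*(40.8/200)^2 = 0.130741 m^2
V = (0.161883+0.130741)/2*7.1 = 1.0388 m^3

1.0388


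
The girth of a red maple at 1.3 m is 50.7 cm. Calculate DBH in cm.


Formula: DBH = C / pi
DBH = 50.7 / pi
pi = 3.14159...
DBH = 16.1 cm

16.1


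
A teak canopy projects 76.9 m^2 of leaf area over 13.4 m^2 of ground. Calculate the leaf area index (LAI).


Formula: LAI = total leaf area / ground area  (dimensionless)
LAI = 76.9 m^2 / 13.4 m^2
LAI = 5.74

5.74


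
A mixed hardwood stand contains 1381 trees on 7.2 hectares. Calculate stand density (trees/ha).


Formula: Stand Density = N_trees / Area_ha
Density = 1381 trees / 7.2 ha
Density = 192 trees/ha

192


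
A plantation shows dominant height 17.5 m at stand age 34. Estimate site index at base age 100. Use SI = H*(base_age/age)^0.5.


Formula: SI = H_dom * (base_age / age)^0.5
Age ratio = 100 / 34 = 2.94118
sqrt(age_ratio) = 1.71499
SI = 17.5 * 1.71499 = 30.0 m

30.0


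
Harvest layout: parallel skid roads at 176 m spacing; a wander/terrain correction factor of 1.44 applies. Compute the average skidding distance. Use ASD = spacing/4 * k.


Formula: ASD = (spacing / 4) * correction
Uncorrected distance = spacing / 4 = 176 / 4 = 44 m
ASD = 44 * 1.44 = 63 m

63


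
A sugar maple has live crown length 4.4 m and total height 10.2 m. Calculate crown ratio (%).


Formula: Crown Ratio = (Crown Length / Total Height) * 100
CR = (4.4 m / 10.2 m) * 100
CR = 0.4314 * 100 = 43.1%

43.1


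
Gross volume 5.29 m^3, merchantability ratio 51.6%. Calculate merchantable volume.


Formula: MV = V_total * (merchantable_pct / 100)
Merchantable fraction = 51.6% / 100 = 0.516
MV = 5.29 m^3 * 0.516 = 2.73 m^3

2.73


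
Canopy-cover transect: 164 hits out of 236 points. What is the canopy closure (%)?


Formula: Canopy closure = covered points / total points * 100
Closure = 164 / 236 * 100
Closure = 0.6949 * 100 = 69.5%

69.5


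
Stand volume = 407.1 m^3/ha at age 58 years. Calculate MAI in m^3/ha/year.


Formula: MAI = Total Volume / Stand Age
MAI = 407.1 m^3/ha / 58 years
MAI = 7.02 m^3/ha/year

7.02


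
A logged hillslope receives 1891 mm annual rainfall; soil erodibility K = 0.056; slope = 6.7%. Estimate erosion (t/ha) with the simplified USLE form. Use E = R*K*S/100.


Formula: E = R * K * S / 100  (simplified USLE)
R * K = 1891 * 0.056 = 105.896
E = 105.896 * 6.7 / 100 = 7.1 t/ha

7.1


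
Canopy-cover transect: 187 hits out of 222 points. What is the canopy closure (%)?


Formula: Canopy closure = covered points / total points * 100
Closure = 187 / 222 * 100
Closure = 0.8423 * 100 = 84.2%

84.2


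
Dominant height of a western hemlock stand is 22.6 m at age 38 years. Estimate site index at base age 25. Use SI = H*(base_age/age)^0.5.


Formula: SI = H_dom * (base_age / age)^0.5
Age ratio = 25 / 38 = 0.65789
sqrt(age_ratio) = 0.81111
SI = 22.6 * 0.81111 = 18.3 m

18.3


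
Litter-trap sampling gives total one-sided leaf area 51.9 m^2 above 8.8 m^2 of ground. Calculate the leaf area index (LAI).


Formula: LAI = total leaf area / ground area  (dimensionless)
LAI = 51.9 m^2 / 8.8 m^2
LAI = 5.9

5.9


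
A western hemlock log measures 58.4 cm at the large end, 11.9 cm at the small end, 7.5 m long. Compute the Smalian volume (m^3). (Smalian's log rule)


Smalian: V = (A1 + A2)/2 * L,  A = pi*(D/200)^2
A1 = pi*(58.4/200)^2 = 0.267865 m^2
A2 = pi*(11.9/200)^2 = 0.011122 m^2
V = (0.267865+0.011122)/2*7.5 = 1.0462 m^3

1.0462


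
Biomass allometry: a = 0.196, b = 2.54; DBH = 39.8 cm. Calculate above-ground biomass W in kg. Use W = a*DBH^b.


Formula: W = a * DBH^b  (allometric power law)
DBH^b = 39.8^2.54 = 11579.8518
W = 0.196 * 11579.8518 = 2269.7 kg

2269.7


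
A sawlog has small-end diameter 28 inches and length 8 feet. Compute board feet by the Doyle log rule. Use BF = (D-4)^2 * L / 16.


Doyle: BF = (D - 4)^2 * L / 16
Adjusted diameter = 28 - 4 = 24 in
(D-4)^2 = 24^2 = 576
BF = 576 * 8 / 16 = 288 BF

288


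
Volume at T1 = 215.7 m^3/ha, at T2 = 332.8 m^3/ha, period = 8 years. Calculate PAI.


Formula: PAI = (V_T2 - V_T1) / (T2 - T1)
Volume increment = 332.8 - 215.7 = 117.1 m^3/ha
PAI = 117.1 / 8 = 14.64 m^3/ha/year

14.64


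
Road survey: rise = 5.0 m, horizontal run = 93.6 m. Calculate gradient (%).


Formula: Gradient = rise / run * 100
Gradient = 5.0 / 93.6 * 100 = 5.3%

5.3


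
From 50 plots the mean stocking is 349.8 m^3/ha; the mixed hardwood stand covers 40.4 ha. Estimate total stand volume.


Formula: Total Volume = Mean Volume per ha * Total Area
Total Volume = 349.8 m^3/ha * 40.4 ha
Total Volume = 14132 m^3

14132


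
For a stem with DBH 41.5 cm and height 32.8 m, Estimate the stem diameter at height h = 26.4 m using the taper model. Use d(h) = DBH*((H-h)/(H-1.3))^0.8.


Taper: d(h) = DBH * ((H - h) / (H - 1.3))^0.8
Numerator = H - h = 32.8 - 26.4 = 6.4 m
Denominator = H - 1.3 = 32.8 - 1.3 = 31.5 m
Ratio = 6.4 / 31.5 = 0.20317
d = 41.5 * 0.20317^0.8 = 11.6 cm

11.6


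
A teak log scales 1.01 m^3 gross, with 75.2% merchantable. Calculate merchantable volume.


Formula: MV = V_total * (merchantable_pct / 100)
Merchantable fraction = 75.2% / 100 = 0.752
MV = 1.01 m^3 * 0.752 = 0.76 m^3

0.76


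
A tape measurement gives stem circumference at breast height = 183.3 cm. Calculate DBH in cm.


Formula: DBH = C / pi
DBH = 183.3 / pi
pi = 3.14159...
DBH = 58.3 cm

58.3


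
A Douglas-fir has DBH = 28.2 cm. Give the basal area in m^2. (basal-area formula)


Formula: BA = pi * (DBH/2)^2 / 10000  (cm^2 to m^2)
Radius = DBH/2 = 28.2/2 = 14.1 cm
BA = pi * 14.1^2 / 10000
   = 624.58 cm^2 / 10000
   = 0.0625 m^2

0.0625


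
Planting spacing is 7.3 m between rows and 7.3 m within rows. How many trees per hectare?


Formula: TPH = 10000 m^2/ha / (spacing_x * spacing_y)
Area per tree = 7.3 m * 7.3 m = 53.29 m^2
TPH = 10000 / 53.29 = 188 trees/ha

188


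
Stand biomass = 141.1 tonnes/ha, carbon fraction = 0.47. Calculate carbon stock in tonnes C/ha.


Formula: Carbon Stock = Biomass * Carbon Fraction
C = 141.1 t/ha * 0.47
C = 66.3 t C/ha

66.3


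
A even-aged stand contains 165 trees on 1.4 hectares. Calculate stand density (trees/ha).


Formula: Stand Density = N_trees / Area_ha
Density = 165 trees / 1.4 ha
Density = 118 trees/ha

118


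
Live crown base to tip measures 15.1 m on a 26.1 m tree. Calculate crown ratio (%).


Formula: Crown Ratio = (Crown Length / Total Height) * 100
CR = (15.1 m / 26.1 m) * 100
CR = 0.5785 * 100 = 57.9%

57.9


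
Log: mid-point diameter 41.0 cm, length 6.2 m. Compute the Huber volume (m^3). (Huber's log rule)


Huber: V = Am * L,  Am = pi*(Dm/200)^2
Am = pi*(41.0/200)^2 = 0.132025 m^2
V = 0.132025*6.2 = 0.8186 m^3

0.8186


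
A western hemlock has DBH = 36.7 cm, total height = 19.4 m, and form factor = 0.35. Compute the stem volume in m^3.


Formula: V = pi * (DBH/200)^2 * H * ff
Radius = DBH/200 = 36.7/200 = 0.1835 m
Radius^2 = 0.1835^2 = 0.03367225 m^2
V = pi * 0.03367225 * 19.4 * 0.35
V = 0.718 m^3

0.718


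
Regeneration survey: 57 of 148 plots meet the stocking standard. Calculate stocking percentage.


Formula: Stocking % = stocked plots / total plots * 100
Stocking = 57 / 148 * 100
Stocking = 0.3851 * 100 = 38.5%

38.5


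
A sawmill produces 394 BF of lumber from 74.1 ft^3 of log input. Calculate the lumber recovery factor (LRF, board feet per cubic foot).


Formula: LRF = Lumber Output (BF) / Log Input (ft^3)
LRF = 394 BF / 74.1 ft^3
LRF = 5.32 BF/ft^3

5.32


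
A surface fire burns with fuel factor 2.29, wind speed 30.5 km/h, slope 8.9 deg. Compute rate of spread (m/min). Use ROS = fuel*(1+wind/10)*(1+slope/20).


Formula: ROS = fuel * (1 + wind/10) * (1 + slope/20)
Wind factor = 1 + 30.5/10 = 4.05
Slope factor = 1 + 8.9/20 = 1.445
ROS = 2.29 * 4.05 * 1.445 = 13.4 m/min

13.4


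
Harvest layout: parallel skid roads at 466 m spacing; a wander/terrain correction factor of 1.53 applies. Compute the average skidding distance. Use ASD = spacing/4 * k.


Formula: ASD = (spacing / 4) * correction
Uncorrected distance = spacing / 4 = 466 / 4 = 116.5 m
ASD = 116.5 * 1.53 = 178 m

178


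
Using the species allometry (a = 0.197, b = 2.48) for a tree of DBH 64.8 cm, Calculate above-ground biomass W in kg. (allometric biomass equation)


Formula: W = a * DBH^b  (allometric power law)
DBH^b = 64.8^2.48 = 31096.1065
W = 0.197 * 31096.1065 = 6125.9 kg

6125.9


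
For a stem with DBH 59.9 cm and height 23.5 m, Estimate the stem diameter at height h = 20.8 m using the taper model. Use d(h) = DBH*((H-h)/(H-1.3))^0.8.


Taper: d(h) = DBH * ((H - h) / (H - 1.3))^0.8
Numerator = H - h = 23.5 - 20.8 = 2.7 m
Denominator = H - 1.3 = 23.5 - 1.3 = 22.2 m
Ratio = 2.7 / 22.2 = 0.12162
d = 59.9 * 0.12162^0.8 = 11.1 cm

11.1


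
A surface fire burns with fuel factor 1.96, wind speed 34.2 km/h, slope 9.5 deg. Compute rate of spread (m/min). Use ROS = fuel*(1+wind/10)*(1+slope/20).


Formula: ROS = fuel * (1 + wind/10) * (1 + slope/20)
Wind factor = 1 + 34.2/10 = 4.42
Slope factor = 1 + 9.5/20 = 1.475
ROS = 1.96 * 4.42 * 1.475 = 12.78 m/min

12.78


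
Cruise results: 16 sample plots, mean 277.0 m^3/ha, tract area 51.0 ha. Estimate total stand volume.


Formula: Total Volume = Mean Volume per ha * Total Area
Total Volume = 277.0 m^3/ha * 51.0 ha
Total Volume = 14127 m^3

14127


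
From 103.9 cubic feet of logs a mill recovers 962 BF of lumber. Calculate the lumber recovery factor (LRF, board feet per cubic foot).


Formula: LRF = Lumber Output (BF) / Log Input (ft^3)
LRF = 962 BF / 103.9 ft^3
LRF = 9.26 BF/ft^3

9.26


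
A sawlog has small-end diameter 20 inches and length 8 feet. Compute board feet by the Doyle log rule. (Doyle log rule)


Doyle: BF = (D - 4)^2 * L / 16
Adjusted diameter = 20 - 4 = 16 in
(D-4)^2 = 16^2 = 256
BF = 256 * 8 / 16 = 128 BF

128


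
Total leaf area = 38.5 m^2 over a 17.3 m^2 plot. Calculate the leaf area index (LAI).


Formula: LAI = total leaf area / ground area  (dimensionless)
LAI = 38.5 m^2 / 17.3 m^2
LAI = 2.23

2.23


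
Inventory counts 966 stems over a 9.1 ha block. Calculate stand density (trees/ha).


Formula: Stand Density = N_trees / Area_ha
Density = 966 trees / 9.1 ha
Density = 106 trees/ha

106


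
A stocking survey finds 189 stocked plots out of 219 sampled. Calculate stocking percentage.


Formula: Stocking % = stocked plots / total plots * 100
Stocking = 189 / 219 * 100
Stocking = 0.863 * 100 = 86.3%

86.3


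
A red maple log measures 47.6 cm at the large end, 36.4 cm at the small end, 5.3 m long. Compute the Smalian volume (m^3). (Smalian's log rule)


Smalian: V = (A1 + A2)/2 * L,  A = pi*(D/200)^2
A1 = pi*(47.6/200)^2 = 0.177952 m^2
A2 = pi*(36.4/200)^2 = 0.104062 m^2
V = (0.177952+0.104062)/2*5.3 = 0.7473 m^3

0.7473


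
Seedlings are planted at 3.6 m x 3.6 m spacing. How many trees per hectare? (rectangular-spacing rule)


Formula: TPH = 10000 m^2/ha / (spacing_x * spacing_y)
Area per tree = 3.6 m * 3.6 m = 12.96 m^2
TPH = 10000 / 12.96 = 772 trees/ha

772


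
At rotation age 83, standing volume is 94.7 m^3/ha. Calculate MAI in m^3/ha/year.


Formula: MAI = Total Volume / Stand Age
MAI = 94.7 m^3/ha / 83 years
MAI = 1.14 m^3/ha/year

1.14


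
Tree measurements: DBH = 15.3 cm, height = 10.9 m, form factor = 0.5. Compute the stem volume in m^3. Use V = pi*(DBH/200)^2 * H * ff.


Formula: V = pi * (DBH/200)^2 * H * ff
Radius = DBH/200 = 15.3/200 = 0.0765 m
Radius^2 = 0.0765^2 = 0.00585225 m^2
V = pi * 0.00585225 * 10.9 * 0.5
V = 0.1 m^3

0.1


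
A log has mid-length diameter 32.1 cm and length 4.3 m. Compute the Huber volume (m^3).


Huber: V = Am * L,  Am = pi*(Dm/200)^2
Am = pi*(32.1/200)^2 = 0.080928 m^2
V = 0.080928*4.3 = 0.348 m^3

0.348


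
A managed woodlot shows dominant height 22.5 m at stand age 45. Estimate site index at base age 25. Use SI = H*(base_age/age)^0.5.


Formula: SI = H_dom * (base_age / age)^0.5
Age ratio = 25 / 45 = 0.55556
sqrt(age_ratio) = 0.74536
SI = 22.5 * 0.74536 = 16.8 m

16.8


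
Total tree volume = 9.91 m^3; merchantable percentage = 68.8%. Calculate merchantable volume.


Formula: MV = V_total * (merchantable_pct / 100)
Merchantable fraction = 68.8% / 100 = 0.688
MV = 9.91 m^3 * 0.688 = 6.818 m^3

6.818


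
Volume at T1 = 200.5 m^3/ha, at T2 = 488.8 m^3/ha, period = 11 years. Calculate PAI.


Formula: PAI = (V_T2 - V_T1) / (T2 - T1)
Volume increment = 488.8 - 200.5 = 288.3 m^3/ha
PAI = 288.3 / 11 = 26.21 m^3/ha/year

26.21


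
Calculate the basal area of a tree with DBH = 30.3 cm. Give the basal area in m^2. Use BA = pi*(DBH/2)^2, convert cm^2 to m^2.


Formula: BA = pi * (DBH/2)^2 / 10000  (cm^2 to m^2)
Radius = DBH/2 = 30.3/2 = 15.15 cm
BA = pi * 15.15^2 / 10000
   = 721.0662 cm^2 / 10000
   = 0.0721 m^2

0.0721


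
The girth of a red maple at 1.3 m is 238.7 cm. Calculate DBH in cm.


Formula: DBH = C / pi
DBH = 238.7 / pi
pi = 3.14159...
DBH = 76.0 cm

76.0


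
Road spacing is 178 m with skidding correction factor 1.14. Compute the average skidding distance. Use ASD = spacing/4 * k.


Formula: ASD = (spacing / 4) * correction
Uncorrected distance = spacing / 4 = 178 / 4 = 44.5 m
ASD = 44.5 * 1.14 = 51 m

51


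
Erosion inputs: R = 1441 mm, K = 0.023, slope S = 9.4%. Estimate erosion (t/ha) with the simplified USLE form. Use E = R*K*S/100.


Formula: E = R * K * S / 100  (simplified USLE)
R * K = 1441 * 0.023 = 33.143
E = 33.143 * 9.4 / 100 = 3.12 t/ha

3.12


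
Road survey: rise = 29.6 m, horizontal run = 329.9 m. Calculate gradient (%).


Formula: Gradient = rise / run * 100
Gradient = 29.6 / 329.9 * 100 = 9.0%

9.0


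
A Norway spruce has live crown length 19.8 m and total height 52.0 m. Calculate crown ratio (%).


Formula: Crown Ratio = (Crown Length / Total Height) * 100
CR = (19.8 m / 52.0 m) * 100
CR = 0.3808 * 100 = 38.1%

38.1


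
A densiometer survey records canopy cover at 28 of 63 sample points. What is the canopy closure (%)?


Formula: Canopy closure = covered points / total points * 100
Closure = 28 / 63 * 100
Closure = 0.4444 * 100 = 44.4%

44.4


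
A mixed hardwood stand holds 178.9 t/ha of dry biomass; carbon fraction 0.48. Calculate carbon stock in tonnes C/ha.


Formula: Carbon Stock = Biomass * Carbon Fraction
C = 178.9 t/ha * 0.48
C = 85.9 t C/ha

85.9


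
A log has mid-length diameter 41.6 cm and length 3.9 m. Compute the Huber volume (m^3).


Huber: V = Am * L,  Am = pi*(Dm/200)^2
Am = pi*(41.6/200)^2 = 0.135918 m^2
V = 0.135918*3.9 = 0.5301 m^3

0.5301


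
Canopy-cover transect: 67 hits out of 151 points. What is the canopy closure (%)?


Formula: Canopy closure = covered points / total points * 100
Closure = 67 / 151 * 100
Closure = 0.4437 * 100 = 44.4%

44.4


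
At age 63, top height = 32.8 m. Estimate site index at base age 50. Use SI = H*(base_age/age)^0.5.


Formula: SI = H_dom * (base_age / age)^0.5
Age ratio = 50 / 63 = 0.79365
sqrt(age_ratio) = 0.89087
SI = 32.8 * 0.89087 = 29.2 m

29.2


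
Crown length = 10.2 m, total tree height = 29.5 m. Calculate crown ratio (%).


Formula: Crown Ratio = (Crown Length / Total Height) * 100
CR = (10.2 m / 29.5 m) * 100
CR = 0.3458 * 100 = 34.6%

34.6


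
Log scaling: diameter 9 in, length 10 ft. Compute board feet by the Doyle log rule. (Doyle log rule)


Doyle: BF = (D - 4)^2 * L / 16
Adjusted diameter = 9 - 4 = 5 in
(D-4)^2 = 5^2 = 25
BF = 25 * 10 / 16 = 16 BF

16


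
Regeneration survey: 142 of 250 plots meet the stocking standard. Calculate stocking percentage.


Formula: Stocking % = stocked plots / total plots * 100
Stocking = 142 / 250 * 100
Stocking = 0.568 * 100 = 56.8%

56.8


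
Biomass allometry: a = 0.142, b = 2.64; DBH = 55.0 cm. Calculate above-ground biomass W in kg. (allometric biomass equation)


Formula: W = a * DBH^b  (allometric power law)
DBH^b = 55.0^2.64 = 39314.9294
W = 0.142 * 39314.9294 = 5582.7 kg

5582.7


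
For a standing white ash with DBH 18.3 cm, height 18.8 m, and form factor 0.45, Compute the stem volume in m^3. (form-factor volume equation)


Formula: V = pi * (DBH/200)^2 * H * ff
Radius = DBH/200 = 18.3/200 = 0.0915 m
Radius^2 = 0.0915^2 = 0.00837225 m^2
V = pi * 0.00837225 * 18.8 * 0.45
V = 0.223 m^3

0.223


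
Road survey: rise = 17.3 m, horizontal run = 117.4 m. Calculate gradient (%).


Formula: Gradient = rise / run * 100
Gradient = 17.3 / 117.4 * 100 = 14.7%

14.7


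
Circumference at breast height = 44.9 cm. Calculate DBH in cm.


Formula: DBH = C / pi
DBH = 44.9 / pi
pi = 3.14159...
DBH = 14.3 cm

14.3


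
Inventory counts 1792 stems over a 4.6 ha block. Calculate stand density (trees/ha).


Formula: Stand Density = N_trees / Area_ha
Density = 1792 trees / 4.6 ha
Density = 390 trees/ha

390


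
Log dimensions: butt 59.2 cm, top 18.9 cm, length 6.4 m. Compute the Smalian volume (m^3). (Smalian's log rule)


Smalian: V = (A1 + A2)/2 * L,  A = pi*(D/200)^2
A1 = pi*(59.2/200)^2 = 0.275254 m^2
A2 = pi*(18.9/200)^2 = 0.028055 m^2
V = (0.275254+0.028055)/2*6.4 = 0.9706 m^3

0.9706


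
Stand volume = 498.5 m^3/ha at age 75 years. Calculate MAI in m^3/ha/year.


Formula: MAI = Total Volume / Stand Age
MAI = 498.5 m^3/ha / 75 years
MAI = 6.65 m^3/ha/year

6.65


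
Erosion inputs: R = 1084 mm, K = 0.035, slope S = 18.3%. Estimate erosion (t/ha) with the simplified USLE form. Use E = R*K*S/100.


Formula: E = R * K * S / 100  (simplified USLE)
R * K = 1084 * 0.035 = 37.94
E = 37.94 * 18.3 / 100 = 6.94 t/ha

6.94


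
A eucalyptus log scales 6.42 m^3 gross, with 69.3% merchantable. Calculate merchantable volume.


Formula: MV = V_total * (merchantable_pct / 100)
Merchantable fraction = 69.3% / 100 = 0.693
MV = 6.42 m^3 * 0.693 = 4.449 m^3

4.449


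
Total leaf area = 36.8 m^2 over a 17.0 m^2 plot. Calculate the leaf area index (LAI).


Formula: LAI = total leaf area / ground area  (dimensionless)
LAI = 36.8 m^2 / 17.0 m^2
LAI = 2.16

2.16


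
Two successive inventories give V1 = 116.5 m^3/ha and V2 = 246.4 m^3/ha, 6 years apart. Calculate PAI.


Formula: PAI = (V_T2 - V_T1) / (T2 - T1)
Volume increment = 246.4 - 116.5 = 129.9 m^3/ha
PAI = 129.9 / 6 = 21.65 m^3/ha/year

21.65


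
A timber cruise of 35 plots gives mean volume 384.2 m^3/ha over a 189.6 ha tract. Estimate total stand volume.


Formula: Total Volume = Mean Volume per ha * Total Area
Total Volume = 384.2 m^3/ha * 189.6 ha
Total Volume = 72844 m^3

72844


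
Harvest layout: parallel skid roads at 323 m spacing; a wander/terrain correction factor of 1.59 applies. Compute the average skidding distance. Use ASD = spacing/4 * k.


Formula: ASD = (spacing / 4) * correction
Uncorrected distance = spacing / 4 = 323 / 4 = 80.75 m
ASD = 80.75 * 1.59 = 128 m

128


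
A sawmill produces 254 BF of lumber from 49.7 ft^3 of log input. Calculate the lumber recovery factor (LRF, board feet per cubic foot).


Formula: LRF = Lumber Output (BF) / Log Input (ft^3)
LRF = 254 BF / 49.7 ft^3
LRF = 5.11 BF/ft^3

5.11


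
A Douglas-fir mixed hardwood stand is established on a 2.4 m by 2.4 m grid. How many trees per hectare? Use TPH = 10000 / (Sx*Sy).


Formula: TPH = 10000 m^2/ha / (spacing_x * spacing_y)
Area per tree = 2.4 m * 2.4 m = 5.76 m^2
TPH = 10000 / 5.76 = 1736 trees/ha

1736


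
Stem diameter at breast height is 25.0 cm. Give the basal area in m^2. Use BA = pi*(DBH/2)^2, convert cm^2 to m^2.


Formula: BA = pi * (DBH/2)^2 / 10000  (cm^2 to m^2)
Radius = DBH/2 = 25.0/2 = 12.5 cm
BA = pi * 12.5^2 / 10000
   = 490.8739 cm^2 / 10000
   = 0.0491 m^2

0.0491
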